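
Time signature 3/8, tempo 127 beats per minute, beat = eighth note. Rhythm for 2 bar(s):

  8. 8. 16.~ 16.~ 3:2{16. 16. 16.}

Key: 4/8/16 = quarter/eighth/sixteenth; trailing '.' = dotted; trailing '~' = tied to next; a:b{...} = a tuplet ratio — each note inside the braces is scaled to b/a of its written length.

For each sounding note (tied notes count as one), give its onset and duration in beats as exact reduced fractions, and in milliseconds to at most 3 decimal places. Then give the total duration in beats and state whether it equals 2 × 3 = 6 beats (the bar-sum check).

1) 0.0ms=0b +708.661ms=3/2b
2) 708.661ms=3/2b +708.661ms=3/2b
3) 1417.323ms=3b +944.882ms=2b
4) 2362.205ms=5b +236.22ms=1/2b
5) 2598.425ms=11/2b +236.22ms=1/2b
Σ=6b of 6 (127bpm 3/8) — PASS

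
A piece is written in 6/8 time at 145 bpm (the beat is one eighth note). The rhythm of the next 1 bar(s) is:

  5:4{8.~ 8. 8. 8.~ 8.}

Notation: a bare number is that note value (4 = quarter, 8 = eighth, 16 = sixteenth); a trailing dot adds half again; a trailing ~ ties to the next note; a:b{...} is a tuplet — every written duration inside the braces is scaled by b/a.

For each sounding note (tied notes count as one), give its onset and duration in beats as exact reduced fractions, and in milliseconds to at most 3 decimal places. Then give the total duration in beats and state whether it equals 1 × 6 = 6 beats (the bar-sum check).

1) 0.0ms=0b +993.103ms=12/5b
2) 993.103ms=12/5b +496.552ms=6/5b
3) 1489.655ms=18/5b +993.103ms=12/5b
Σ=6b of 6 (145bpm 6/8) — PASS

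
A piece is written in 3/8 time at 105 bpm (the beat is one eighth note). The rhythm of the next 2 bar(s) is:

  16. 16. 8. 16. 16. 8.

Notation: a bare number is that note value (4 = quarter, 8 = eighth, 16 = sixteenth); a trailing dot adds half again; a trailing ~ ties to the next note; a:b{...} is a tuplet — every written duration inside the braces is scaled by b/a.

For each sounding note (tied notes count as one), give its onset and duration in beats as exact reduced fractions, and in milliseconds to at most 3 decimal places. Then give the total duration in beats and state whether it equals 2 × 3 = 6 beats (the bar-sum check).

1) 0.0ms=0b +428.571ms=3/4b
2) 428.571ms=3/4b +428.571ms=3/4b
3) 857.143ms=3/2b +857.143ms=3/2b
4) 1714.286ms=3b +428.571ms=3/4b
5) 2142.857ms=15/4b +428.571ms=3/4b
6) 2571.429ms=9/2b +857.143ms=3/2b
Σ=6b of 6 (105bpm 3/8) — PASS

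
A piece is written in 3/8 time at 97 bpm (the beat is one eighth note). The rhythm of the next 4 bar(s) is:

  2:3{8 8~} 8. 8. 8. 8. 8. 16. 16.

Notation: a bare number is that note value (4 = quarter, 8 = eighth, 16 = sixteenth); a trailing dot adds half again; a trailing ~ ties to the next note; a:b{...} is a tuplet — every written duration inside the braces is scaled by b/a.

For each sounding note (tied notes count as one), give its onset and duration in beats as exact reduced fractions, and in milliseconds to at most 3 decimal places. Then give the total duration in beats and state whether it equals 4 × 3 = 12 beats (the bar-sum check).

1) 0.0ms=0b +927.835ms=3/2b
2) 927.835ms=3/2b +1855.67ms=3b
3) 2783.505ms=9/2b +927.835ms=3/2b
4) 3711.34ms=6b +927.835ms=3/2b
5) 4639.175ms=15/2b +927.835ms=3/2b
6) 5567.01ms=9b +927.835ms=3/2b
7) 6494.845ms=21/2b +463.918ms=3/4b
8) 6958.763ms=45/4b +463.918ms=3/4b
Σ=12b of 12 (97bpm 3/8) — PASS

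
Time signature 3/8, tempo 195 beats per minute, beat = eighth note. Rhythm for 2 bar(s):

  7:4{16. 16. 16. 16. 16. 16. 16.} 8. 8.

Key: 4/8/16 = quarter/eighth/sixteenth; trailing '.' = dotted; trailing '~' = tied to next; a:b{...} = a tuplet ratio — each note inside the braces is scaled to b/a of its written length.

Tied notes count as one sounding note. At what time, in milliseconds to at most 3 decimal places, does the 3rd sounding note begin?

1. 0.0ms @ 0 + 131.868ms (3/7)
2. 131.868ms @ 3/7 + 131.868ms (3/7)
3. 263.736ms @ 6/7 + 131.868ms (3/7)
4. 395.604ms @ 9/7 + 131.868ms (3/7)
5. 527.473ms @ 12/7 + 131.868ms (3/7)
6. 659.341ms @ 15/7 + 131.868ms (3/7)
7. 791.209ms @ 18/7 + 131.868ms (3/7)
8. 923.077ms @ 3 + 461.538ms (3/2)
9. 1384.615ms @ 9/2 + 461.538ms (3/2)

note 3 onset = 6/7b = 263.736ms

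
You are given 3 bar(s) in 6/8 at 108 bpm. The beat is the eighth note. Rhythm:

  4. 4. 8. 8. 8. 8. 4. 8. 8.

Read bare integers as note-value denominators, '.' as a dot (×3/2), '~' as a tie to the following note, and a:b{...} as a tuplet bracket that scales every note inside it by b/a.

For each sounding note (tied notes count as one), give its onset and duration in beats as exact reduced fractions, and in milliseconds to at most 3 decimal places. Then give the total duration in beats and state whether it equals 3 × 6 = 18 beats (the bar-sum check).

1) 0.0ms=0b +1666.667ms=3b
2) 1666.667ms=3b +1666.667ms=3b
3) 3333.333ms=6b +833.333ms=3/2b
4) 4166.667ms=15/2b +833.333ms=3/2b
5) 5000.0ms=9b +833.333ms=3/2b
6) 5833.333ms=21/2b +833.333ms=3/2b
7) 6666.667ms=12b +1666.667ms=3b
8) 8333.333ms=15b +833.333ms=3/2b
9) 9166.667ms=33/2b +833.333ms=3/2b
Σ=18b of 18 (108bpm 6/8) — PASS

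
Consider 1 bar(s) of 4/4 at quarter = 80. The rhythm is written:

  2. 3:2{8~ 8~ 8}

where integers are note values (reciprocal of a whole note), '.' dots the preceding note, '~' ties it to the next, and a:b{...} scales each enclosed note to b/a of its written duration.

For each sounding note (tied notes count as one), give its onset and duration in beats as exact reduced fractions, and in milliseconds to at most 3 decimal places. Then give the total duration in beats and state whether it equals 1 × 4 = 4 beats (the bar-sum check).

1) 0.0ms=0b +2250.0ms=3b
2) 2250.0ms=3b +750.0ms=1b
Σ=4b of 4 (80bpm 4/4) — PASS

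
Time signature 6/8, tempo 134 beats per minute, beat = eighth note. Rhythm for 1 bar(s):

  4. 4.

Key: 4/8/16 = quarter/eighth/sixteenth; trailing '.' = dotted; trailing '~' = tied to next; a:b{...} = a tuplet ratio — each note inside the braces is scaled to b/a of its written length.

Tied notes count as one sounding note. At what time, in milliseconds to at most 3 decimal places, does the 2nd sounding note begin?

1. 0.0ms @ 0 + 1343.284ms (3)
2. 1343.284ms @ 3 + 1343.284ms (3)

note 2 onset = 3b = 1343.284ms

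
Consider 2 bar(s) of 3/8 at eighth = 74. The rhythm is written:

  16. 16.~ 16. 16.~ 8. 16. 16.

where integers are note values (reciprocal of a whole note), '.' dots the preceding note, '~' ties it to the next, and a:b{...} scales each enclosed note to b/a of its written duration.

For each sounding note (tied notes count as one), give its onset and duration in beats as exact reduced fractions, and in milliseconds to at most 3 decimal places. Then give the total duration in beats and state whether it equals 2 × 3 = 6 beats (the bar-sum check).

1) 0.0ms=0b +608.108ms=3/4b
2) 608.108ms=3/4b +1216.216ms=3/2b
3) 1824.324ms=9/4b +1824.324ms=9/4b
4) 3648.649ms=9/2b +608.108ms=3/4b
5) 4256.757ms=21/4b +608.108ms=3/4b
Σ=6b of 6 (74bpm 3/8) — PASS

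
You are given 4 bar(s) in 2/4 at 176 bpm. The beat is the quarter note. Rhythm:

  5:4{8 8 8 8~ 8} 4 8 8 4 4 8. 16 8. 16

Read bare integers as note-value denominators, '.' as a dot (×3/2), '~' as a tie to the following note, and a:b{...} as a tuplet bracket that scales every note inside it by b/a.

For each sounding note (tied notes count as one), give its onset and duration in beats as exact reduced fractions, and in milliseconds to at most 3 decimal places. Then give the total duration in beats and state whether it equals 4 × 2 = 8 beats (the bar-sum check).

1) 0.0ms=0b +136.364ms=2/5b
2) 136.364ms=2/5b +136.364ms=2/5b
3) 272.727ms=4/5b +136.364ms=2/5b
4) 409.091ms=6/5b +272.727ms=4/5b
5) 681.818ms=2b +340.909ms=1b
6) 1022.727ms=3b +170.455ms=1/2b
7) 1193.182ms=7/2b +170.455ms=1/2b
8) 1363.636ms=4b +340.909ms=1b
9) 1704.545ms=5b +340.909ms=1b
10) 2045.455ms=6b +255.682ms=3/4b
11) 2301.136ms=27/4b +85.227ms=1/4b
12) 2386.364ms=7b +255.682ms=3/4b
13) 2642.045ms=31/4b +85.227ms=1/4b
Σ=8b of 8 (176bpm 2/4) — PASS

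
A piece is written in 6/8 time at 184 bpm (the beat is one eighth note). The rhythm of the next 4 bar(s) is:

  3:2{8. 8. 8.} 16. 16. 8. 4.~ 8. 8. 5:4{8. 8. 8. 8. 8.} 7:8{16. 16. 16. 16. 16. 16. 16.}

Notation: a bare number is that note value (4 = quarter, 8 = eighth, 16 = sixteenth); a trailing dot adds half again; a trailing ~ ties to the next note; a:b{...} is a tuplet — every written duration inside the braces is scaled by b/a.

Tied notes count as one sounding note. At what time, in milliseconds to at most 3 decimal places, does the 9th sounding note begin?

1. 0.0ms @ 0 + 326.087ms (1)
2. 326.087ms @ 1 + 326.087ms (1)
3. 652.174ms @ 2 + 326.087ms (1)
4. 978.261ms @ 3 + 244.565ms (3/4)
5. 1222.826ms @ 15/4 + 244.565ms (3/4)
6. 1467.391ms @ 9/2 + 489.13ms (3/2)
7. 1956.522ms @ 6 + 1467.391ms (9/2)
8. 3423.913ms @ 21/2 + 489.13ms (3/2)
9. 3913.043ms @ 12 + 391.304ms (6/5)
10. 4304.348ms @ 66/5 + 391.304ms (6/5)
11. 4695.652ms @ 72/5 + 391.304ms (6/5)
12. 5086.957ms @ 78/5 + 391.304ms (6/5)
13. 5478.261ms @ 84/5 + 391.304ms (6/5)
14. 5869.565ms @ 18 + 279.503ms (6/7)
15. 6149.068ms @ 132/7 + 279.503ms (6/7)
16. 6428.571ms @ 138/7 + 279.503ms (6/7)
17. 6708.075ms @ 144/7 + 279.503ms (6/7)
18. 6987.578ms @ 150/7 + 279.503ms (6/7)
19. 7267.081ms @ 156/7 + 279.503ms (6/7)
20. 7546.584ms @ 162/7 + 279.503ms (6/7)

note 9 onset = 12b = 3913.043ms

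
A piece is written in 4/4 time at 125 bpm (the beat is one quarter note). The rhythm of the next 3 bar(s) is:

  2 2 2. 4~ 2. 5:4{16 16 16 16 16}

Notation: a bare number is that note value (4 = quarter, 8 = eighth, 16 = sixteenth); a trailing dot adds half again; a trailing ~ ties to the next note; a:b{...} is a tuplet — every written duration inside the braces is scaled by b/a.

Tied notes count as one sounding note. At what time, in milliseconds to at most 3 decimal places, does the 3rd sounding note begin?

note 3 onset = 4b = 1920.0ms

1. 0.0ms @ 0 + 960.0ms (2)
2. 960.0ms @ 2 + 960.0ms (2)
3. 1920.0ms @ 4 + 1440.0ms (3)
4. 3360.0ms @ 7 + 1920.0ms (4)
5. 5280.0ms @ 11 + 96.0ms (1/5)
6. 5376.0ms @ 56/5 + 96.0ms (1/5)
7. 5472.0ms @ 57/5 + 96.0ms (1/5)
8. 5568.0ms @ 58/5 + 96.0ms (1/5)
9. 5664.0ms @ 59/5 + 96.0ms (1/5)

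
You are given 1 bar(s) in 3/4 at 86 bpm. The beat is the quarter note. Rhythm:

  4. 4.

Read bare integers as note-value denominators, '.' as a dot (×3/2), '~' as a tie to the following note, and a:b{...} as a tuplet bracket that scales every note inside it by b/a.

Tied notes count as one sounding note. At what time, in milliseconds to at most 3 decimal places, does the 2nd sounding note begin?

note 2 onset = 3/2b = 1046.512ms

1. 0.0ms @ 0 + 1046.512ms (3/2)
2. 1046.512ms @ 3/2 + 1046.512ms (3/2)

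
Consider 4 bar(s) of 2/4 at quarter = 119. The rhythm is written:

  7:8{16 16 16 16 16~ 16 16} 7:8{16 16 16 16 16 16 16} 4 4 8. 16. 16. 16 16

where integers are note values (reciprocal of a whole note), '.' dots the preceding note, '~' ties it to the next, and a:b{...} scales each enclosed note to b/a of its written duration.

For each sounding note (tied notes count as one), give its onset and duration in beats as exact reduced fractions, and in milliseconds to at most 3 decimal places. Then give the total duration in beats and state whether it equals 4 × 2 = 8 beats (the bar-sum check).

1) 0.0ms=0b +144.058ms=2/7b
2) 144.058ms=2/7b +144.058ms=2/7b
3) 288.115ms=4/7b +144.058ms=2/7b
4) 432.173ms=6/7b +144.058ms=2/7b
5) 576.23ms=8/7b +288.115ms=4/7b
6) 864.346ms=12/7b +144.058ms=2/7b
7) 1008.403ms=2b +144.058ms=2/7b
8) 1152.461ms=16/7b +144.058ms=2/7b
9) 1296.519ms=18/7b +144.058ms=2/7b
10) 1440.576ms=20/7b +144.058ms=2/7b
11) 1584.634ms=22/7b +144.058ms=2/7b
12) 1728.691ms=24/7b +144.058ms=2/7b
13) 1872.749ms=26/7b +144.058ms=2/7b
14) 2016.807ms=4b +504.202ms=1b
15) 2521.008ms=5b +504.202ms=1b
16) 3025.21ms=6b +378.151ms=3/4b
17) 3403.361ms=27/4b +189.076ms=3/8b
18) 3592.437ms=57/8b +189.076ms=3/8b
19) 3781.513ms=15/2b +126.05ms=1/4b
20) 3907.563ms=31/4b +126.05ms=1/4b
Σ=8b of 8 (119bpm 2/4) — PASS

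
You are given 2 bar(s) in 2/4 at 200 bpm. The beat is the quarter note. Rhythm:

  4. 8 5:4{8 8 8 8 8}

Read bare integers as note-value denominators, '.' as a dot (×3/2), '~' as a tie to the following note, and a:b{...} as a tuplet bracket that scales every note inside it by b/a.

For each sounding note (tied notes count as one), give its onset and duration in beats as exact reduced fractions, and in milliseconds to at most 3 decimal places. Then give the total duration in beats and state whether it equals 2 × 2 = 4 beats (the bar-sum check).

1) 0.0ms=0b +450.0ms=3/2b
2) 450.0ms=3/2b +150.0ms=1/2b
3) 600.0ms=2b +120.0ms=2/5b
4) 720.0ms=12/5b +120.0ms=2/5b
5) 840.0ms=14/5b +120.0ms=2/5b
6) 960.0ms=16/5b +120.0ms=2/5b
7) 1080.0ms=18/5b +120.0ms=2/5b
Σ=4b of 4 (200bpm 2/4) — PASS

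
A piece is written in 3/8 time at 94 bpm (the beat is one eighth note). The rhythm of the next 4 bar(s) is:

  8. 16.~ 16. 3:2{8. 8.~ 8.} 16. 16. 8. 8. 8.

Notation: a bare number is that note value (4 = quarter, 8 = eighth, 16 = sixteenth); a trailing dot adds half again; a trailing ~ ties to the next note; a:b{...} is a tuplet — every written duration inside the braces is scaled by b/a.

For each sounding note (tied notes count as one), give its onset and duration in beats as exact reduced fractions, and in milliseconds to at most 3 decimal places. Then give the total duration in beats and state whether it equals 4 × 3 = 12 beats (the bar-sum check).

1) 0.0ms=0b +957.447ms=3/2b
2) 957.447ms=3/2b +957.447ms=3/2b
3) 1914.894ms=3b +638.298ms=1b
4) 2553.191ms=4b +1276.596ms=2b
5) 3829.787ms=6b +478.723ms=3/4b
6) 4308.511ms=27/4b +478.723ms=3/4b
7) 4787.234ms=15/2b +957.447ms=3/2b
8) 5744.681ms=9b +957.447ms=3/2b
9) 6702.128ms=21/2b +957.447ms=3/2b
Σ=12b of 12 (94bpm 3/8) — PASS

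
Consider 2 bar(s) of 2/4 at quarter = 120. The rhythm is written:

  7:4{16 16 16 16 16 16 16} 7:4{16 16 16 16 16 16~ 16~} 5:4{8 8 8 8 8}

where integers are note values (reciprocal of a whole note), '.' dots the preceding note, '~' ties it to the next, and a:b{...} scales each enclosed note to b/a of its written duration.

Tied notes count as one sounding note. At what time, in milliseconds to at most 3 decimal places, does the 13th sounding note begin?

1. 0.0ms @ 0 + 71.429ms (1/7)
2. 71.429ms @ 1/7 + 71.429ms (1/7)
3. 142.857ms @ 2/7 + 71.429ms (1/7)
4. 214.286ms @ 3/7 + 71.429ms (1/7)
5. 285.714ms @ 4/7 + 71.429ms (1/7)
6. 357.143ms @ 5/7 + 71.429ms (1/7)
7. 428.571ms @ 6/7 + 71.429ms (1/7)
8. 500.0ms @ 1 + 71.429ms (1/7)
9. 571.429ms @ 8/7 + 71.429ms (1/7)
10. 642.857ms @ 9/7 + 71.429ms (1/7)
11. 714.286ms @ 10/7 + 71.429ms (1/7)
12. 785.714ms @ 11/7 + 71.429ms (1/7)
13. 857.143ms @ 12/7 + 342.857ms (24/35)
14. 1200.0ms @ 12/5 + 200.0ms (2/5)
15. 1400.0ms @ 14/5 + 200.0ms (2/5)
16. 1600.0ms @ 16/5 + 200.0ms (2/5)
17. 1800.0ms @ 18/5 + 200.0ms (2/5)

note 13 onset = 12/7b = 857.143ms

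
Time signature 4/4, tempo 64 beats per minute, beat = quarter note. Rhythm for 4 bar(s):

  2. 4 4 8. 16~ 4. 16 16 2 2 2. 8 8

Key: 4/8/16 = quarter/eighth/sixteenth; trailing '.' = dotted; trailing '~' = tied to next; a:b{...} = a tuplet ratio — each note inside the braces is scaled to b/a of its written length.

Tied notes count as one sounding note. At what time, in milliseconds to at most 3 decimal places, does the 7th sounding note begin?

note 7 onset = 31/4b = 7265.625ms

1. 0.0ms @ 0 + 2812.5ms (3)
2. 2812.5ms @ 3 + 937.5ms (1)
3. 3750.0ms @ 4 + 937.5ms (1)
4. 4687.5ms @ 5 + 703.125ms (3/4)
5. 5390.625ms @ 23/4 + 1640.625ms (7/4)
6. 7031.25ms @ 15/2 + 234.375ms (1/4)
7. 7265.625ms @ 31/4 + 234.375ms (1/4)
8. 7500.0ms @ 8 + 1875.0ms (2)
9. 9375.0ms @ 10 + 1875.0ms (2)
10. 11250.0ms @ 12 + 2812.5ms (3)
11. 14062.5ms @ 15 + 468.75ms (1/2)
12. 14531.25ms @ 31/2 + 468.75ms (1/2)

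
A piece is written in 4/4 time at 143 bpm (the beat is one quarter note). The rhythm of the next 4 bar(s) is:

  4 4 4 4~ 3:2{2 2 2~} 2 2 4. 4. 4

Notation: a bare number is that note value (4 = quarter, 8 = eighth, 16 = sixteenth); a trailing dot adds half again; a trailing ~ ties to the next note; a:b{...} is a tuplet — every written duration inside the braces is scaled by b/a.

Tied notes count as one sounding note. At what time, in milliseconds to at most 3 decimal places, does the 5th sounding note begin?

1. 0.0ms @ 0 + 419.58ms (1)
2. 419.58ms @ 1 + 419.58ms (1)
3. 839.161ms @ 2 + 419.58ms (1)
4. 1258.741ms @ 3 + 979.021ms (7/3)
5. 2237.762ms @ 16/3 + 559.441ms (4/3)
6. 2797.203ms @ 20/3 + 1398.601ms (10/3)
7. 4195.804ms @ 10 + 839.161ms (2)
8. 5034.965ms @ 12 + 629.371ms (3/2)
9. 5664.336ms @ 27/2 + 629.371ms (3/2)
10. 6293.706ms @ 15 + 419.58ms (1)

note 5 onset = 16/3b = 2237.762ms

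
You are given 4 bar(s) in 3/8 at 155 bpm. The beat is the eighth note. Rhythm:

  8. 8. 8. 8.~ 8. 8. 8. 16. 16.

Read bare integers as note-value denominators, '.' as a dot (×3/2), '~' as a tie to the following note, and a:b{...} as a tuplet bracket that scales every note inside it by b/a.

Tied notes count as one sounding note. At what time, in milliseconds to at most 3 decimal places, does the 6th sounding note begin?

note 6 onset = 9b = 3483.871ms

1. 0.0ms @ 0 + 580.645ms (3/2)
2. 580.645ms @ 3/2 + 580.645ms (3/2)
3. 1161.29ms @ 3 + 580.645ms (3/2)
4. 1741.935ms @ 9/2 + 1161.29ms (3)
5. 2903.226ms @ 15/2 + 580.645ms (3/2)
6. 3483.871ms @ 9 + 580.645ms (3/2)
7. 4064.516ms @ 21/2 + 290.323ms (3/4)
8. 4354.839ms @ 45/4 + 290.323ms (3/4)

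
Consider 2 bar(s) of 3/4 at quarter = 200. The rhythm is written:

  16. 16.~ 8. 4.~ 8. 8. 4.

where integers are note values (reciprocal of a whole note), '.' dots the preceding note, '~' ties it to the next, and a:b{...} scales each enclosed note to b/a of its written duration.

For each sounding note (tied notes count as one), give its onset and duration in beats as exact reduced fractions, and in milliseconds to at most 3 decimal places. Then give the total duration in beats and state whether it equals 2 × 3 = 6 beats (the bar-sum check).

1) 0.0ms=0b +112.5ms=3/8b
2) 112.5ms=3/8b +337.5ms=9/8b
3) 450.0ms=3/2b +675.0ms=9/4b
4) 1125.0ms=15/4b +225.0ms=3/4b
5) 1350.0ms=9/2b +450.0ms=3/2b
Σ=6b of 6 (200bpm 3/4) — PASS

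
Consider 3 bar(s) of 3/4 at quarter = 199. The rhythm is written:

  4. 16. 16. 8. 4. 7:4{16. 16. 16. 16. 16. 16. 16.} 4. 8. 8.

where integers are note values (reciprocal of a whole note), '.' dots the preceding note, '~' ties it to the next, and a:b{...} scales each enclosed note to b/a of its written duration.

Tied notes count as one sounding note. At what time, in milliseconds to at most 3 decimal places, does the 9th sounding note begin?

note 9 onset = 36/7b = 1550.61ms

1. 0.0ms @ 0 + 452.261ms (3/2)
2. 452.261ms @ 3/2 + 113.065ms (3/8)
3. 565.327ms @ 15/8 + 113.065ms (3/8)
4. 678.392ms @ 9/4 + 226.131ms (3/4)
5. 904.523ms @ 3 + 452.261ms (3/2)
6. 1356.784ms @ 9/2 + 64.609ms (3/14)
7. 1421.393ms @ 33/7 + 64.609ms (3/14)
8. 1486.001ms @ 69/14 + 64.609ms (3/14)
9. 1550.61ms @ 36/7 + 64.609ms (3/14)
10. 1615.219ms @ 75/14 + 64.609ms (3/14)
11. 1679.828ms @ 39/7 + 64.609ms (3/14)
12. 1744.436ms @ 81/14 + 64.609ms (3/14)
13. 1809.045ms @ 6 + 452.261ms (3/2)
14. 2261.307ms @ 15/2 + 226.131ms (3/4)
15. 2487.437ms @ 33/4 + 226.131ms (3/4)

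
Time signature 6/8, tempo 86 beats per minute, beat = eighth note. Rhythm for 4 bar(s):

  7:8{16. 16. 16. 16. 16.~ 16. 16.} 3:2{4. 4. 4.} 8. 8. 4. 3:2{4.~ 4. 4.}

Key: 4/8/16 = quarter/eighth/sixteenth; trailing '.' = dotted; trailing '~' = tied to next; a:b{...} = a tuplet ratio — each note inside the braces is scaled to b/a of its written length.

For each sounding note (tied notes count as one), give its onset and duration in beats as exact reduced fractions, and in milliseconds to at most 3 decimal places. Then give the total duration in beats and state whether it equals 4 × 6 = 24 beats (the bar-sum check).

1) 0.0ms=0b +598.007ms=6/7b
2) 598.007ms=6/7b +598.007ms=6/7b
3) 1196.013ms=12/7b +598.007ms=6/7b
4) 1794.02ms=18/7b +598.007ms=6/7b
5) 2392.027ms=24/7b +1196.013ms=12/7b
6) 3588.04ms=36/7b +598.007ms=6/7b
7) 4186.047ms=6b +1395.349ms=2b
8) 5581.395ms=8b +1395.349ms=2b
9) 6976.744ms=10b +1395.349ms=2b
10) 8372.093ms=12b +1046.512ms=3/2b
11) 9418.605ms=27/2b +1046.512ms=3/2b
12) 10465.116ms=15b +2093.023ms=3b
13) 12558.14ms=18b +2790.698ms=4b
14) 15348.837ms=22b +1395.349ms=2b
Σ=24b of 24 (86bpm 6/8) — PASS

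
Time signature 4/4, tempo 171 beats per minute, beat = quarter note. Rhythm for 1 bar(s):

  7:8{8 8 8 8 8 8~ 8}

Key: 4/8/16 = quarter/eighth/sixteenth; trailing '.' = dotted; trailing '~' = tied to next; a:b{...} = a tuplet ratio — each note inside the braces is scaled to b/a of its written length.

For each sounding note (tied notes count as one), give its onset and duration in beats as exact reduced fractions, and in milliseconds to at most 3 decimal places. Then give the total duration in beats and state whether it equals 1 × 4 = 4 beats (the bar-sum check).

1) 0.0ms=0b +200.501ms=4/7b
2) 200.501ms=4/7b +200.501ms=4/7b
3) 401.003ms=8/7b +200.501ms=4/7b
4) 601.504ms=12/7b +200.501ms=4/7b
5) 802.005ms=16/7b +200.501ms=4/7b
6) 1002.506ms=20/7b +401.003ms=8/7b
Σ=4b of 4 (171bpm 4/4) — PASS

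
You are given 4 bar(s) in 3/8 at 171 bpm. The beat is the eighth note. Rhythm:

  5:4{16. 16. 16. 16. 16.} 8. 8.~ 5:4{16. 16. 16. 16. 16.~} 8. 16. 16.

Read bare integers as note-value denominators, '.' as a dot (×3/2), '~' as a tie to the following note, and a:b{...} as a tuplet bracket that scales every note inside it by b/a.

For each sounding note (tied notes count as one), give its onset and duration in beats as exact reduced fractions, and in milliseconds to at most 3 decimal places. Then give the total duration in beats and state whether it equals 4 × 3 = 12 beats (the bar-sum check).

1) 0.0ms=0b +210.526ms=3/5b
2) 210.526ms=3/5b +210.526ms=3/5b
3) 421.053ms=6/5b +210.526ms=3/5b
4) 631.579ms=9/5b +210.526ms=3/5b
5) 842.105ms=12/5b +210.526ms=3/5b
6) 1052.632ms=3b +526.316ms=3/2b
7) 1578.947ms=9/2b +736.842ms=21/10b
8) 2315.789ms=33/5b +210.526ms=3/5b
9) 2526.316ms=36/5b +210.526ms=3/5b
10) 2736.842ms=39/5b +210.526ms=3/5b
11) 2947.368ms=42/5b +736.842ms=21/10b
12) 3684.211ms=21/2b +263.158ms=3/4b
13) 3947.368ms=45/4b +263.158ms=3/4b
Σ=12b of 12 (171bpm 3/8) — PASS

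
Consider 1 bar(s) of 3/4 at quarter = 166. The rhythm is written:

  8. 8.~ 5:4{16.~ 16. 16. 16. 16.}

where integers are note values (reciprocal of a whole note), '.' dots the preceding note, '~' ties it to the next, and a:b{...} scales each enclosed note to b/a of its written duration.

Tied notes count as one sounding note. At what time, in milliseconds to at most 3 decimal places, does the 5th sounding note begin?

1. 0.0ms @ 0 + 271.084ms (3/4)
2. 271.084ms @ 3/4 + 487.952ms (27/20)
3. 759.036ms @ 21/10 + 108.434ms (3/10)
4. 867.47ms @ 12/5 + 108.434ms (3/10)
5. 975.904ms @ 27/10 + 108.434ms (3/10)

note 5 onset = 27/10b = 975.904ms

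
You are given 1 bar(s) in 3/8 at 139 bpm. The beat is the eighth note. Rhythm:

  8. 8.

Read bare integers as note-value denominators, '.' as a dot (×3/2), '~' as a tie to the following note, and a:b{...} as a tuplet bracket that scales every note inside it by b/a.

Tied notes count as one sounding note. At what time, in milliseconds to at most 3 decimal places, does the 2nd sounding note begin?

note 2 onset = 3/2b = 647.482ms

1. 0.0ms @ 0 + 647.482ms (3/2)
2. 647.482ms @ 3/2 + 647.482ms (3/2)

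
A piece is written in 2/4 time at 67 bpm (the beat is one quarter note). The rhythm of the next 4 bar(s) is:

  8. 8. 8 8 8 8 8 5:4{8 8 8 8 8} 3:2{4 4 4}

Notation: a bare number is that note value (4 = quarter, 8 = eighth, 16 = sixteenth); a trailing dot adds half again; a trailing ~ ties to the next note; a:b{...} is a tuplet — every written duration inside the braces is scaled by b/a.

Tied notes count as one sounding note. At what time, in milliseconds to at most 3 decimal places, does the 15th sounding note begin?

1. 0.0ms @ 0 + 671.642ms (3/4)
2. 671.642ms @ 3/4 + 671.642ms (3/4)
3. 1343.284ms @ 3/2 + 447.761ms (1/2)
4. 1791.045ms @ 2 + 447.761ms (1/2)
5. 2238.806ms @ 5/2 + 447.761ms (1/2)
6. 2686.567ms @ 3 + 447.761ms (1/2)
7. 3134.328ms @ 7/2 + 447.761ms (1/2)
8. 3582.09ms @ 4 + 358.209ms (2/5)
9. 3940.299ms @ 22/5 + 358.209ms (2/5)
10. 4298.507ms @ 24/5 + 358.209ms (2/5)
11. 4656.716ms @ 26/5 + 358.209ms (2/5)
12. 5014.925ms @ 28/5 + 358.209ms (2/5)
13. 5373.134ms @ 6 + 597.015ms (2/3)
14. 5970.149ms @ 20/3 + 597.015ms (2/3)
15. 6567.164ms @ 22/3 + 597.015ms (2/3)

note 15 onset = 22/3b = 6567.164ms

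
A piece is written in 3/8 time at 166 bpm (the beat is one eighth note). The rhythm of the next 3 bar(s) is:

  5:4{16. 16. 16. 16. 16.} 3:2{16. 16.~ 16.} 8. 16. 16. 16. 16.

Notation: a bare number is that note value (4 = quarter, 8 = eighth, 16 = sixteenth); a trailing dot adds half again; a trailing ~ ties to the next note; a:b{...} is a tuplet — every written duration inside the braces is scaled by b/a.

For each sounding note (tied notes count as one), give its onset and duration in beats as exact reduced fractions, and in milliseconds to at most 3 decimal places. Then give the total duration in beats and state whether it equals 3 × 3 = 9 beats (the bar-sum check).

1) 0.0ms=0b +216.867ms=3/5b
2) 216.867ms=3/5b +216.867ms=3/5b
3) 433.735ms=6/5b +216.867ms=3/5b
4) 650.602ms=9/5b +216.867ms=3/5b
5) 867.47ms=12/5b +216.867ms=3/5b
6) 1084.337ms=3b +180.723ms=1/2b
7) 1265.06ms=7/2b +361.446ms=1b
8) 1626.506ms=9/2b +542.169ms=3/2b
9) 2168.675ms=6b +271.084ms=3/4b
10) 2439.759ms=27/4b +271.084ms=3/4b
11) 2710.843ms=15/2b +271.084ms=3/4b
12) 2981.928ms=33/4b +271.084ms=3/4b
Σ=9b of 9 (166bpm 3/8) — PASS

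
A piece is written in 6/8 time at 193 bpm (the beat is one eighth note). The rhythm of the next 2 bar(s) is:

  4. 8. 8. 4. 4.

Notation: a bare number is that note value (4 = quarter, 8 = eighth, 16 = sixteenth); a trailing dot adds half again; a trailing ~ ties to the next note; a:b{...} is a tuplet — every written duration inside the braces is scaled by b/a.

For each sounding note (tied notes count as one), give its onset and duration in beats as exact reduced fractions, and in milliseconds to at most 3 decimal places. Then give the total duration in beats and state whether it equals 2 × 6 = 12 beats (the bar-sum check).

1) 0.0ms=0b +932.642ms=3b
2) 932.642ms=3b +466.321ms=3/2b
3) 1398.964ms=9/2b +466.321ms=3/2b
4) 1865.285ms=6b +932.642ms=3b
5) 2797.927ms=9b +932.642ms=3b
Σ=12b of 12 (193bpm 6/8) — PASS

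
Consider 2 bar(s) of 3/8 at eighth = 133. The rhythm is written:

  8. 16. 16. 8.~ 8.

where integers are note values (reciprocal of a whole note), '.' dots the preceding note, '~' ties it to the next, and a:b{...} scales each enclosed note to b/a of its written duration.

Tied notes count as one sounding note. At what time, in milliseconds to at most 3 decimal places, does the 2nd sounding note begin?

1. 0.0ms @ 0 + 676.692ms (3/2)
2. 676.692ms @ 3/2 + 338.346ms (3/4)
3. 1015.038ms @ 9/4 + 338.346ms (3/4)
4. 1353.383ms @ 3 + 1353.383ms (3)

note 2 onset = 3/2b = 676.692ms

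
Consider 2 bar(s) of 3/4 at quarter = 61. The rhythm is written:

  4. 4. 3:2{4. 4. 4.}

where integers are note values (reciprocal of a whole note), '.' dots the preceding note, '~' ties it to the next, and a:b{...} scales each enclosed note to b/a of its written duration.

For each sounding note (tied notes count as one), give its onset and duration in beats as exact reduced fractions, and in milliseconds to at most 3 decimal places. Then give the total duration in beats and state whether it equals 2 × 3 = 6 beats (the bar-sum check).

1) 0.0ms=0b +1475.41ms=3/2b
2) 1475.41ms=3/2b +1475.41ms=3/2b
3) 2950.82ms=3b +983.607ms=1b
4) 3934.426ms=4b +983.607ms=1b
5) 4918.033ms=5b +983.607ms=1b
Σ=6b of 6 (61bpm 3/4) — PASS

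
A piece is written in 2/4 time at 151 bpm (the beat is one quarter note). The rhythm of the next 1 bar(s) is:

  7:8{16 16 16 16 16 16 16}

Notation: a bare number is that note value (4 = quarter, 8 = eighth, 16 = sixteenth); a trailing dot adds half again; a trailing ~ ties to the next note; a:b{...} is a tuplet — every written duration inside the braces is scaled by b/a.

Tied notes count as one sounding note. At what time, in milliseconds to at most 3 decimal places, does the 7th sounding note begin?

note 7 onset = 12/7b = 681.173ms

1. 0.0ms @ 0 + 113.529ms (2/7)
2. 113.529ms @ 2/7 + 113.529ms (2/7)
3. 227.058ms @ 4/7 + 113.529ms (2/7)
4. 340.587ms @ 6/7 + 113.529ms (2/7)
5. 454.115ms @ 8/7 + 113.529ms (2/7)
6. 567.644ms @ 10/7 + 113.529ms (2/7)
7. 681.173ms @ 12/7 + 113.529ms (2/7)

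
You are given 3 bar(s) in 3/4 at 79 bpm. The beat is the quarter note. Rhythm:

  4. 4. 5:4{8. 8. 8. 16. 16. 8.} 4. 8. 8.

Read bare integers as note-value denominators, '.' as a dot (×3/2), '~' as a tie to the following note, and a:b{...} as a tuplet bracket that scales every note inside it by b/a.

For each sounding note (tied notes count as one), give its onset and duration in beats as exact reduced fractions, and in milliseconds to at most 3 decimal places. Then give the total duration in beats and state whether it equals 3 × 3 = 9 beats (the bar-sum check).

1) 0.0ms=0b +1139.241ms=3/2b
2) 1139.241ms=3/2b +1139.241ms=3/2b
3) 2278.481ms=3b +455.696ms=3/5b
4) 2734.177ms=18/5b +455.696ms=3/5b
5) 3189.873ms=21/5b +455.696ms=3/5b
6) 3645.57ms=24/5b +227.848ms=3/10b
7) 3873.418ms=51/10b +227.848ms=3/10b
8) 4101.266ms=27/5b +455.696ms=3/5b
9) 4556.962ms=6b +1139.241ms=3/2b
10) 5696.203ms=15/2b +569.62ms=3/4b
11) 6265.823ms=33/4b +569.62ms=3/4b
Σ=9b of 9 (79bpm 3/4) — PASS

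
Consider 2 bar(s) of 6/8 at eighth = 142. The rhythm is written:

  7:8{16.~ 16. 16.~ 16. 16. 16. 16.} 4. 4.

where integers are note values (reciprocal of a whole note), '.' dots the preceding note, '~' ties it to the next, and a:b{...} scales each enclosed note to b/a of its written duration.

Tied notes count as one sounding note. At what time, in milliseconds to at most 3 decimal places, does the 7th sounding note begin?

note 7 onset = 9b = 3802.817ms

1. 0.0ms @ 0 + 724.346ms (12/7)
2. 724.346ms @ 12/7 + 724.346ms (12/7)
3. 1448.692ms @ 24/7 + 362.173ms (6/7)
4. 1810.865ms @ 30/7 + 362.173ms (6/7)
5. 2173.038ms @ 36/7 + 362.173ms (6/7)
6. 2535.211ms @ 6 + 1267.606ms (3)
7. 3802.817ms @ 9 + 1267.606ms (3)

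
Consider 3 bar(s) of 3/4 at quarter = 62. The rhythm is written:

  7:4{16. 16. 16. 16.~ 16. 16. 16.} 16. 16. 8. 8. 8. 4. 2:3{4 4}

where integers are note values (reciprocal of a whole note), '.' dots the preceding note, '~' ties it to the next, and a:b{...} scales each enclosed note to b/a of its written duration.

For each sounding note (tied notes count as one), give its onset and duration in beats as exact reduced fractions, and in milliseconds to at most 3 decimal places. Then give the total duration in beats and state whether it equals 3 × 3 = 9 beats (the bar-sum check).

1) 0.0ms=0b +207.373ms=3/14b
2) 207.373ms=3/14b +207.373ms=3/14b
3) 414.747ms=3/7b +207.373ms=3/14b
4) 622.12ms=9/14b +414.747ms=3/7b
5) 1036.866ms=15/14b +207.373ms=3/14b
6) 1244.24ms=9/7b +207.373ms=3/14b
7) 1451.613ms=3/2b +362.903ms=3/8b
8) 1814.516ms=15/8b +362.903ms=3/8b
9) 2177.419ms=9/4b +725.806ms=3/4b
10) 2903.226ms=3b +725.806ms=3/4b
11) 3629.032ms=15/4b +725.806ms=3/4b
12) 4354.839ms=9/2b +1451.613ms=3/2b
13) 5806.452ms=6b +1451.613ms=3/2b
14) 7258.065ms=15/2b +1451.613ms=3/2b
Σ=9b of 9 (62bpm 3/4) — PASS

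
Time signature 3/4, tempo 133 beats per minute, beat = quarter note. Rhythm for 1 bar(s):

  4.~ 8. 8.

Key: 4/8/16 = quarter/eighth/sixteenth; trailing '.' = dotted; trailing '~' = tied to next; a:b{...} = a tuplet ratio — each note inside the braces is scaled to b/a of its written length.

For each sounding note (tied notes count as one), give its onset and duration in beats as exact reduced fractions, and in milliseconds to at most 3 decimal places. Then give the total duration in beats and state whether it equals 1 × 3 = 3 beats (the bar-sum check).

1) 0.0ms=0b +1015.038ms=9/4b
2) 1015.038ms=9/4b +338.346ms=3/4b
Σ=3b of 3 (133bpm 3/4) — PASS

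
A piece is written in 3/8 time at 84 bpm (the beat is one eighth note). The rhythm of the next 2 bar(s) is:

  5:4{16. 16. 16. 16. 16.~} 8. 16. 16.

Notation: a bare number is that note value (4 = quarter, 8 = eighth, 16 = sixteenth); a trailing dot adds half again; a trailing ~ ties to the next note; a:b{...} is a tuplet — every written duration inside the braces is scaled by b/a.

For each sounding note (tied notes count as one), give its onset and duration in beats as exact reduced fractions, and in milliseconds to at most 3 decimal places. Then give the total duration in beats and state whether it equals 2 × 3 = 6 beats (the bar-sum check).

1) 0.0ms=0b +428.571ms=3/5b
2) 428.571ms=3/5b +428.571ms=3/5b
3) 857.143ms=6/5b +428.571ms=3/5b
4) 1285.714ms=9/5b +428.571ms=3/5b
5) 1714.286ms=12/5b +1500.0ms=21/10b
6) 3214.286ms=9/2b +535.714ms=3/4b
7) 3750.0ms=21/4b +535.714ms=3/4b
Σ=6b of 6 (84bpm 3/8) — PASS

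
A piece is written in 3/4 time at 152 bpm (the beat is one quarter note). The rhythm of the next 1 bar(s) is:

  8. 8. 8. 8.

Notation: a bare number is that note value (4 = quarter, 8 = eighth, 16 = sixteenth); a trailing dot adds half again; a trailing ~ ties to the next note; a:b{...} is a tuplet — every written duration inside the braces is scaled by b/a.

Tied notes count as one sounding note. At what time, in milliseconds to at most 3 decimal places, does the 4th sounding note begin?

note 4 onset = 9/4b = 888.158ms

1. 0.0ms @ 0 + 296.053ms (3/4)
2. 296.053ms @ 3/4 + 296.053ms (3/4)
3. 592.105ms @ 3/2 + 296.053ms (3/4)
4. 888.158ms @ 9/4 + 296.053ms (3/4)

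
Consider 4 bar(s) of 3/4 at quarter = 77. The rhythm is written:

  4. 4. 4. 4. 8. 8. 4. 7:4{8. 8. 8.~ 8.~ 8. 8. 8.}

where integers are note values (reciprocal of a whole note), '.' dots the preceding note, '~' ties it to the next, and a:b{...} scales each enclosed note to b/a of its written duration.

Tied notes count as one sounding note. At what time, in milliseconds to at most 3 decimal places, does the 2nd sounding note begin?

note 2 onset = 3/2b = 1168.831ms

1. 0.0ms @ 0 + 1168.831ms (3/2)
2. 1168.831ms @ 3/2 + 1168.831ms (3/2)
3. 2337.662ms @ 3 + 1168.831ms (3/2)
4. 3506.494ms @ 9/2 + 1168.831ms (3/2)
5. 4675.325ms @ 6 + 584.416ms (3/4)
6. 5259.74ms @ 27/4 + 584.416ms (3/4)
7. 5844.156ms @ 15/2 + 1168.831ms (3/2)
8. 7012.987ms @ 9 + 333.952ms (3/7)
9. 7346.939ms @ 66/7 + 333.952ms (3/7)
10. 7680.891ms @ 69/7 + 1001.855ms (9/7)
11. 8682.746ms @ 78/7 + 333.952ms (3/7)
12. 9016.698ms @ 81/7 + 333.952ms (3/7)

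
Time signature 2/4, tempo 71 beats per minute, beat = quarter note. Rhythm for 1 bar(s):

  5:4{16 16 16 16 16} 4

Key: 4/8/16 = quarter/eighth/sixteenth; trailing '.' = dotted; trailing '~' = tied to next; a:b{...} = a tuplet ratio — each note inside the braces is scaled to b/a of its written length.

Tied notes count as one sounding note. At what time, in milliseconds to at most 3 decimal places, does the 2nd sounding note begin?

note 2 onset = 1/5b = 169.014ms

1. 0.0ms @ 0 + 169.014ms (1/5)
2. 169.014ms @ 1/5 + 169.014ms (1/5)
3. 338.028ms @ 2/5 + 169.014ms (1/5)
4. 507.042ms @ 3/5 + 169.014ms (1/5)
5. 676.056ms @ 4/5 + 169.014ms (1/5)
6. 845.07ms @ 1 + 845.07ms (1)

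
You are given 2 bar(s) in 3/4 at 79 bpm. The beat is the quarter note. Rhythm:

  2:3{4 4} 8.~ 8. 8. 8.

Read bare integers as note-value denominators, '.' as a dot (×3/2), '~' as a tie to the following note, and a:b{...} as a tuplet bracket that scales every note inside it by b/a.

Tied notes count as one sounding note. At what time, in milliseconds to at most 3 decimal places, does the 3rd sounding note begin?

note 3 onset = 3b = 2278.481ms

1. 0.0ms @ 0 + 1139.241ms (3/2)
2. 1139.241ms @ 3/2 + 1139.241ms (3/2)
3. 2278.481ms @ 3 + 1139.241ms (3/2)
4. 3417.722ms @ 9/2 + 569.62ms (3/4)
5. 3987.342ms @ 21/4 + 569.62ms (3/4)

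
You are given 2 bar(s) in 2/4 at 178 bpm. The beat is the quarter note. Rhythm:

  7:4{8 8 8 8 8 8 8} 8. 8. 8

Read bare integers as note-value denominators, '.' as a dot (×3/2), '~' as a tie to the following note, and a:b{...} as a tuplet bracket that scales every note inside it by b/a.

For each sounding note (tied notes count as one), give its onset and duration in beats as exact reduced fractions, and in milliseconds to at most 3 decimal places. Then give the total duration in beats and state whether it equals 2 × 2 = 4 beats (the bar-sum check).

1) 0.0ms=0b +96.308ms=2/7b
2) 96.308ms=2/7b +96.308ms=2/7b
3) 192.616ms=4/7b +96.308ms=2/7b
4) 288.925ms=6/7b +96.308ms=2/7b
5) 385.233ms=8/7b +96.308ms=2/7b
6) 481.541ms=10/7b +96.308ms=2/7b
7) 577.849ms=12/7b +96.308ms=2/7b
8) 674.157ms=2b +252.809ms=3/4b
9) 926.966ms=11/4b +252.809ms=3/4b
10) 1179.775ms=7/2b +168.539ms=1/2b
Σ=4b of 4 (178bpm 2/4) — PASS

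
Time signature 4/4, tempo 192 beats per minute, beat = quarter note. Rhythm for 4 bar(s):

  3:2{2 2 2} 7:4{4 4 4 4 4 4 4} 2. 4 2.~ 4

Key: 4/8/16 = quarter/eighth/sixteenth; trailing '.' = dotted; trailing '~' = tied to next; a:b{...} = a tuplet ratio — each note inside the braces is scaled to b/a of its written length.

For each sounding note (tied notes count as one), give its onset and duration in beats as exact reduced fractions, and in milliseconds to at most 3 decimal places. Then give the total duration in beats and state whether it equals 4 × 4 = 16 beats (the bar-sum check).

1) 0.0ms=0b +416.667ms=4/3b
2) 416.667ms=4/3b +416.667ms=4/3b
3) 833.333ms=8/3b +416.667ms=4/3b
4) 1250.0ms=4b +178.571ms=4/7b
5) 1428.571ms=32/7b +178.571ms=4/7b
6) 1607.143ms=36/7b +178.571ms=4/7b
7) 1785.714ms=40/7b +178.571ms=4/7b
8) 1964.286ms=44/7b +178.571ms=4/7b
9) 2142.857ms=48/7b +178.571ms=4/7b
10) 2321.429ms=52/7b +178.571ms=4/7b
11) 2500.0ms=8b +937.5ms=3b
12) 3437.5ms=11b +312.5ms=1b
13) 3750.0ms=12b +1250.0ms=4b
Σ=16b of 16 (192bpm 4/4) — PASS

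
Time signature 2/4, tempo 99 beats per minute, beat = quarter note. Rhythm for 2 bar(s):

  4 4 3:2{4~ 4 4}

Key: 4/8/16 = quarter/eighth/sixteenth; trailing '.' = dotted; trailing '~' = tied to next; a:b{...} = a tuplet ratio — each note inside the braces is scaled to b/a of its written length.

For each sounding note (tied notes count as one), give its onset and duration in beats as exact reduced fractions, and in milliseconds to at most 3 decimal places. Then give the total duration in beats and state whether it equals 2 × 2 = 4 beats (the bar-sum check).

1) 0.0ms=0b +606.061ms=1b
2) 606.061ms=1b +606.061ms=1b
3) 1212.121ms=2b +808.081ms=4/3b
4) 2020.202ms=10/3b +404.04ms=2/3b
Σ=4b of 4 (99bpm 2/4) — PASS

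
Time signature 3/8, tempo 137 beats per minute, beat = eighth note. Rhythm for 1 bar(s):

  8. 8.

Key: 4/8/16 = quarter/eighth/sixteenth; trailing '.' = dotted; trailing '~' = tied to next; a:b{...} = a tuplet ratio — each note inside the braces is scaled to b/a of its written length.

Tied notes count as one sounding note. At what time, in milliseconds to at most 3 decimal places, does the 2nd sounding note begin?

1. 0.0ms @ 0 + 656.934ms (3/2)
2. 656.934ms @ 3/2 + 656.934ms (3/2)

note 2 onset = 3/2b = 656.934ms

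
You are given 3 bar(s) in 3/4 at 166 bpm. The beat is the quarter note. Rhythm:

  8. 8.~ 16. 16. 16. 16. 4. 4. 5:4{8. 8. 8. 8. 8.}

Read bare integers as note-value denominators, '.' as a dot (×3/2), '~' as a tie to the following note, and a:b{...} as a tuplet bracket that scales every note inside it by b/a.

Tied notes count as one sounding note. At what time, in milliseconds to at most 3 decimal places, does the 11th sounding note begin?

1. 0.0ms @ 0 + 271.084ms (3/4)
2. 271.084ms @ 3/4 + 406.627ms (9/8)
3. 677.711ms @ 15/8 + 135.542ms (3/8)
4. 813.253ms @ 9/4 + 135.542ms (3/8)
5. 948.795ms @ 21/8 + 135.542ms (3/8)
6. 1084.337ms @ 3 + 542.169ms (3/2)
7. 1626.506ms @ 9/2 + 542.169ms (3/2)
8. 2168.675ms @ 6 + 216.867ms (3/5)
9. 2385.542ms @ 33/5 + 216.867ms (3/5)
10. 2602.41ms @ 36/5 + 216.867ms (3/5)
11. 2819.277ms @ 39/5 + 216.867ms (3/5)
12. 3036.145ms @ 42/5 + 216.867ms (3/5)

note 11 onset = 39/5b = 2819.277ms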